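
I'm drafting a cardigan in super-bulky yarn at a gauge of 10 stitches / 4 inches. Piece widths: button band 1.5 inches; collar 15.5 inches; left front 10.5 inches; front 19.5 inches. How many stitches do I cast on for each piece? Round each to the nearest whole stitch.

Rate = 10/4 = 2.5 sts per in.
button band: 1.5 × 2.5 = 3.75 → 4.
collar: 15.5 × 2.5 = 38.75 → 39.
left front: 10.5 × 2.5 = 26.25 → 26.
front: 19.5 × 2.5 = 48.75 → 49.

button band 4; collar 39; left front 26; front 49.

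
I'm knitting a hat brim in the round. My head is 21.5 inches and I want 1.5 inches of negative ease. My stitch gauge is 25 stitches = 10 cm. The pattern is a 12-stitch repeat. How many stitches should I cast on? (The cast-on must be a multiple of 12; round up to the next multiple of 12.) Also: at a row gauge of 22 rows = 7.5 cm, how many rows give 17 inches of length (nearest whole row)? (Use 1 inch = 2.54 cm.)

Cast on 132 stitches; work 127 rows.

Finished = 21.5 − 1.5 = 20 inches.
20 inches × 2.54 = 50.80 cm.
25/10 = 2.5 sts per cm; 50.80 × 2.5 = 127.00 sts.
Next multiple of 12 → 132.
17 inches = 43.18 cm; × 2.933 = 126.66 → 127 rows.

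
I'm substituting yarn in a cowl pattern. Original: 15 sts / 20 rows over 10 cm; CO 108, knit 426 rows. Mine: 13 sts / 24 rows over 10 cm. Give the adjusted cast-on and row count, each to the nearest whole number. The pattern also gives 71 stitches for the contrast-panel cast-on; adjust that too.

Stitches: 108 × 13/15 = 93.60 → 94.
Rows: 426 × 24/20 = 511.20 → 511.
contrast-panel cast-on: 71 × 13/15 = 61.53 → 62.

Cast on 94 stitches; work 511 rows; contrast-panel cast-on 62 stitches.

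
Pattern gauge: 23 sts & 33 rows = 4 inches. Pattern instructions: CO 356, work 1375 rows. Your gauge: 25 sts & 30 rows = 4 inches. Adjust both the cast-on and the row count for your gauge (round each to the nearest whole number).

Cast on 387 stitches; work 1250 rows.

Stitches: 356 × 25/23 = 386.96 → 387.
Rows: 1375 × 30/33 = 1250.00 → 1250.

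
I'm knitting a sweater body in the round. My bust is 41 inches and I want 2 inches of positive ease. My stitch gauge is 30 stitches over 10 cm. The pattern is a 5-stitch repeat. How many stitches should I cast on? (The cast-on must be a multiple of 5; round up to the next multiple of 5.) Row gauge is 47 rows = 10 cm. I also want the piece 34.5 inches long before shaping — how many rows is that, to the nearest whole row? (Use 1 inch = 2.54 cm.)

Cast on 330 stitches; work 412 rows.

Finished = 41 + 2 = 43 inches.
43 inches × 2.54 = 109.22 cm.
30/10 = 3 sts per cm; 109.22 × 3 = 327.66 sts.
Next multiple of 5 → 330.
34.5 inches = 87.63 cm; × 4.7 = 411.86 → 412 rows.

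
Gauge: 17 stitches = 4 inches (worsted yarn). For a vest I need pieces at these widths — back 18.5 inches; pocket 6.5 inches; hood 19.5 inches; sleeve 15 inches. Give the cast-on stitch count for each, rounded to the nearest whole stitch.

Rate = 17/4 = 4.25 sts per in.
back: 18.5 × 4.25 = 78.62 → 79.
pocket: 6.5 × 4.25 = 27.62 → 28.
hood: 19.5 × 4.25 = 82.88 → 83.
sleeve: 15 × 4.25 = 63.75 → 64.

back 79; pocket 28; hood 83; sleeve 64.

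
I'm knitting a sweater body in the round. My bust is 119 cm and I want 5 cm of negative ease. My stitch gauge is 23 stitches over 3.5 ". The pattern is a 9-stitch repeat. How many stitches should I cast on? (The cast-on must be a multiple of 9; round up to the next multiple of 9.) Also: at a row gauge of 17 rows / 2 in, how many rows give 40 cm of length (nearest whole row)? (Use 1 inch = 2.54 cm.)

Cast on 297 stitches; work 134 rows.

Finished = 119 − 5 = 114 cm.
114 cm × 1/2.54 = 44.88 inches.
23/3.5 = 6.571 sts per in; 44.88 × 6.571 = 294.94 sts.
Next multiple of 9 → 297.
40 cm = 15.75 inches; × 8.5 = 133.86 → 134 rows.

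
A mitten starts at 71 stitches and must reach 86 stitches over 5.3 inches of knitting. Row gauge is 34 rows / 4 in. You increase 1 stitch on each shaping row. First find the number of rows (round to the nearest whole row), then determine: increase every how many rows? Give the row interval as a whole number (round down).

Increase every 3rd row.

Rows = 5.3 × 8.5 = 45.0 → 45 rows.
Stitches to add: 15 → 15 shaping rows (at 1 st each).
45 / 15 = 3.00 → every 3 rows.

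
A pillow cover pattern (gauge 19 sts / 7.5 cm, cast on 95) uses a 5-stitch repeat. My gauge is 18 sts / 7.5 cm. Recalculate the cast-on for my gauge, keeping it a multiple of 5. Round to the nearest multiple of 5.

90 stitches.

95 × 18 / 19 = 90.00.
Nearest multiple of 5: 90.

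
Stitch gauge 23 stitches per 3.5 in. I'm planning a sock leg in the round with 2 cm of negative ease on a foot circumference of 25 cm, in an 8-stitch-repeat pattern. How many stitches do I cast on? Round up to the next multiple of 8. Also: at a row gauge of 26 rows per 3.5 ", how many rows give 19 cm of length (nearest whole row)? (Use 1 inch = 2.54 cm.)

Finished = 25 − 2 = 23 cm.
23 cm × 1/2.54 = 9.06 inches.
23/3.5 = 6.571 sts per in; 9.06 × 6.571 = 59.51 sts.
Next multiple of 8 → 64.
19 cm = 7.48 inches; × 7.429 = 55.57 → 56 rows.

Cast on 64 stitches; work 56 rows.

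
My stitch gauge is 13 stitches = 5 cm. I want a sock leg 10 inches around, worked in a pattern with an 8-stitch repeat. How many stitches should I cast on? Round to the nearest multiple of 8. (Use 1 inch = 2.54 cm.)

10 in = 10 × 2.54 = 25.40 cm.
13 / 5 = 2.6 sts/cm.
25.40 × 2.6 = 66.04 sts.
→ 64.

CO 64 sts.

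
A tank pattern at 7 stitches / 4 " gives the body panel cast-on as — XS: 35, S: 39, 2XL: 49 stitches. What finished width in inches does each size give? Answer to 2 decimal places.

7/4 = 1.75 sts per in.
XS: 35 / 1.75 = 20.000 → 20.00 in.
S: 39 / 1.75 = 22.286 → 22.29 in.
2XL: 49 / 1.75 = 28.000 → 28.00 in.

XS 20.00 inches; S 22.29 inches; 2XL 28.00 inches.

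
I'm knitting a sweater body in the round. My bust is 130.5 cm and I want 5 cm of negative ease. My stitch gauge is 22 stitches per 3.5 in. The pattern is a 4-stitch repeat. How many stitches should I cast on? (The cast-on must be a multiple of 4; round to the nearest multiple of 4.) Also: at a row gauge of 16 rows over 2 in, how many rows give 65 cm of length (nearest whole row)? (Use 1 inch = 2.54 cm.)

Finished = 130.5 − 5 = 125.5 cm.
125.5 cm × 1/2.54 = 49.41 inches.
22/3.5 = 6.286 sts per in; 49.41 × 6.286 = 310.57 sts.
Nearest multiple of 4 → 312.
65 cm = 25.59 inches; × 8 = 204.72 → 205 rows.

Cast on 312 stitches; work 205 rows.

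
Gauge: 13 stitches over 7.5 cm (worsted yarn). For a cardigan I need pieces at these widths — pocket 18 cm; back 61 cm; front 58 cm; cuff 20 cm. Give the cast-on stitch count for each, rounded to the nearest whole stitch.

pocket 31; back 106; front 101; cuff 35.

Rate = 13/7.5 = 1.733 sts per cm.
pocket: 18 × 1.733 = 31.20 → 31.
back: 61 × 1.733 = 105.73 → 106.
front: 58 × 1.733 = 100.53 → 101.
cuff: 20 × 1.733 = 34.67 → 35.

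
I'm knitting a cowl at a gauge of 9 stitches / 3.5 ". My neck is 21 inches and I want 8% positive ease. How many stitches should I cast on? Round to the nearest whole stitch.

CO 58 sts.

Finished = 21 × 1.08 = 22.68 in.
9 / 3.5 = 2.571 sts per inch.
22.68 × 2.571 = 58.32 sts.
→ 58 sts.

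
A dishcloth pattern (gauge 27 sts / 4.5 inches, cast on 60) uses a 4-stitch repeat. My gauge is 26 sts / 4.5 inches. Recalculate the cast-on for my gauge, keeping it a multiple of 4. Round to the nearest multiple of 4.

Cast on 56 stitches.

60 × 26 / 27 = 57.78.
Nearest multiple of 4: 56.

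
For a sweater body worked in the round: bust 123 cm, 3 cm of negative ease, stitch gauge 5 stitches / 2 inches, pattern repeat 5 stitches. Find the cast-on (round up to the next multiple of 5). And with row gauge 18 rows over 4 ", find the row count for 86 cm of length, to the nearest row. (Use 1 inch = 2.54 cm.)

Finished = 123 − 3 = 120 cm.
120 cm × 1/2.54 = 47.24 inches.
5/2 = 2.5 sts per in; 47.24 × 2.5 = 118.11 sts.
Next multiple of 5 → 120.
86 cm = 33.86 inches; × 4.5 = 152.36 → 152 rows.

Cast on 120 stitches; work 152 rows.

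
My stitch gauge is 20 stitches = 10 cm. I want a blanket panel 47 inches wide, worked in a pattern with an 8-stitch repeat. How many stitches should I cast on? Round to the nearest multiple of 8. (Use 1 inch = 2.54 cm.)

CO 240 sts.

47 in = 47 × 2.54 = 119.38 cm.
20 / 10 = 2 sts/cm.
119.38 × 2 = 238.76 sts.
→ 240.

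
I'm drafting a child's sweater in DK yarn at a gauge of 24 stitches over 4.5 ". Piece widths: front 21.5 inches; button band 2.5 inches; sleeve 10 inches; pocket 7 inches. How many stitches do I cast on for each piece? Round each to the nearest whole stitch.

front 115; button band 13; sleeve 53; pocket 37.

Rate = 24/4.5 = 5.333 sts per in.
front: 21.5 × 5.333 = 114.67 → 115.
button band: 2.5 × 5.333 = 13.33 → 13.
sleeve: 10 × 5.333 = 53.33 → 53.
pocket: 7 × 5.333 = 37.33 → 37.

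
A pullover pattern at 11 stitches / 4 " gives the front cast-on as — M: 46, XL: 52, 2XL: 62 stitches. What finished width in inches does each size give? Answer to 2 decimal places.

M 16.73 inches; XL 18.91 inches; 2XL 22.55 inches.

11/4 = 2.75 sts per in.
M: 46 / 2.75 = 16.727 → 16.73 in.
XL: 52 / 2.75 = 18.909 → 18.91 in.
2XL: 62 / 2.75 = 22.545 → 22.55 in.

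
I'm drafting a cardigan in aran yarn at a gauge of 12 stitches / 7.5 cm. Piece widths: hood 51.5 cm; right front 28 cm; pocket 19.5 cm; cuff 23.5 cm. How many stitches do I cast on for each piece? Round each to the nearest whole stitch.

hood 82; right front 45; pocket 31; cuff 38.

Rate = 12/7.5 = 1.6 sts per cm.
hood: 51.5 × 1.6 = 82.40 → 82.
right front: 28 × 1.6 = 44.80 → 45.
pocket: 19.5 × 1.6 = 31.20 → 31.
cuff: 23.5 × 1.6 = 37.60 → 38.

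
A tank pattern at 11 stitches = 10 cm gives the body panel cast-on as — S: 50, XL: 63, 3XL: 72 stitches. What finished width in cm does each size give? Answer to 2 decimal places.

11/10 = 1.1 sts per cm.
S: 50 / 1.1 = 45.455 → 45.45 cm.
XL: 63 / 1.1 = 57.273 → 57.27 cm.
3XL: 72 / 1.1 = 65.455 → 65.45 cm.

S 45.45 cm; XL 57.27 cm; 3XL 65.45 cm.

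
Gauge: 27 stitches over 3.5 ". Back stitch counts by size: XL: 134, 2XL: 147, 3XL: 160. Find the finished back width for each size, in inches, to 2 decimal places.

XL 17.37 inches; 2XL 19.06 inches; 3XL 20.74 inches.

27/3.5 = 7.714 sts per in.
XL: 134 / 7.714 = 17.370 → 17.37 in.
2XL: 147 / 7.714 = 19.056 → 19.06 in.
3XL: 160 / 7.714 = 20.741 → 20.74 in.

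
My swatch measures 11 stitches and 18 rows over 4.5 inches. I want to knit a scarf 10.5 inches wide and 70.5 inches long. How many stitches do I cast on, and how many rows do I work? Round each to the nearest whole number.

Stitch gauge = 11/4.5 = 2.444 sts/in; 10.5 × 2.444 = 25.67 → 26 sts.
Row gauge = 18/4.5 = 4 rows/in; 70.5 × 4 = 282.00 → 282 rows.

Cast on 26 stitches and work 282 rows.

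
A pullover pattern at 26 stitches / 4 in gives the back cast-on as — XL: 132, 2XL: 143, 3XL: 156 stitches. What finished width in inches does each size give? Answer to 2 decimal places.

XL 20.31 inches; 2XL 22.00 inches; 3XL 24.00 inches.

26/4 = 6.5 sts per in.
XL: 132 / 6.5 = 20.308 → 20.31 in.
2XL: 143 / 6.5 = 22.000 → 22.00 in.
3XL: 156 / 6.5 = 24.000 → 24.00 in.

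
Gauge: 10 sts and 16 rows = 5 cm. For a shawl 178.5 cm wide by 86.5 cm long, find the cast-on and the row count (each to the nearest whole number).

Stitch gauge = 10/5 = 2 sts/cm; 178.5 × 2 = 357.00 → 357 sts.
Row gauge = 16/5 = 3.2 rows/cm; 86.5 × 3.2 = 276.80 → 277 rows.

Cast on 357 stitches and work 277 rows.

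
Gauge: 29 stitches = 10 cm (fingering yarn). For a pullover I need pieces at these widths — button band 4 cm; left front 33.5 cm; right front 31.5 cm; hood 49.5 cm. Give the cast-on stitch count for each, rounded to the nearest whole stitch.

Rate = 29/10 = 2.9 sts per cm.
button band: 4 × 2.9 = 11.60 → 12.
left front: 33.5 × 2.9 = 97.15 → 97.
right front: 31.5 × 2.9 = 91.35 → 91.
hood: 49.5 × 2.9 = 143.55 → 144.

button band 12; left front 97; right front 91; hood 144.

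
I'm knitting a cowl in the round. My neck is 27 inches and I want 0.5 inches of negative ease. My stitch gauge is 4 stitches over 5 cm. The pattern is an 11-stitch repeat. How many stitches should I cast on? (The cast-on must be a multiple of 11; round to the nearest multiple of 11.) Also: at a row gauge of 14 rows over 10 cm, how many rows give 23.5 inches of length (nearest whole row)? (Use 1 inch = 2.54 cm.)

Finished = 27 − 0.5 = 26.5 inches.
26.5 inches × 2.54 = 67.31 cm.
4/5 = 0.8 sts per cm; 67.31 × 0.8 = 53.85 sts.
Nearest multiple of 11 → 55.
23.5 inches = 59.69 cm; × 1.4 = 83.57 → 84 rows.

Cast on 55 stitches; work 84 rows.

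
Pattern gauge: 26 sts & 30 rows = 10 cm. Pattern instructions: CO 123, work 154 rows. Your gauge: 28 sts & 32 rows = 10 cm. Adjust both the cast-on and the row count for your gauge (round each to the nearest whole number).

Stitches: 123 × 28/26 = 132.46 → 132.
Rows: 154 × 32/30 = 164.27 → 164.

Cast on 132 stitches; work 164 rows.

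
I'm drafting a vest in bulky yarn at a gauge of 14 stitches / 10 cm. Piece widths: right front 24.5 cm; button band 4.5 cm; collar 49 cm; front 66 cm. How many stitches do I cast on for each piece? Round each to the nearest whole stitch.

Rate = 14/10 = 1.4 sts per cm.
right front: 24.5 × 1.4 = 34.30 → 34.
button band: 4.5 × 1.4 = 6.30 → 6.
collar: 49 × 1.4 = 68.60 → 69.
front: 66 × 1.4 = 92.40 → 92.

right front 34; button band 6; collar 69; front 92.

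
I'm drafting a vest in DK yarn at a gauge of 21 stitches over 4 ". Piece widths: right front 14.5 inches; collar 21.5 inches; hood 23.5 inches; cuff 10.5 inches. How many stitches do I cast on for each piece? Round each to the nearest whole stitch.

right front 76; collar 113; hood 123; cuff 55.

Rate = 21/4 = 5.25 sts per in.
right front: 14.5 × 5.25 = 76.12 → 76.
collar: 21.5 × 5.25 = 112.88 → 113.
hood: 23.5 × 5.25 = 123.38 → 123.
cuff: 10.5 × 5.25 = 55.12 → 55.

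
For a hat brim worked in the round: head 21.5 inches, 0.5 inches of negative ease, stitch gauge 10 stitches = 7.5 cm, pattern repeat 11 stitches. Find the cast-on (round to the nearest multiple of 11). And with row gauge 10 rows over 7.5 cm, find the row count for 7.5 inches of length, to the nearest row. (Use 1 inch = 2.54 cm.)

Cast on 66 stitches; work 25 rows.

Finished = 21.5 − 0.5 = 21 inches.
21 inches × 2.54 = 53.34 cm.
10/7.5 = 1.333 sts per cm; 53.34 × 1.333 = 71.12 sts.
Nearest multiple of 11 → 66.
7.5 inches = 19.05 cm; × 1.333 = 25.40 → 25 rows.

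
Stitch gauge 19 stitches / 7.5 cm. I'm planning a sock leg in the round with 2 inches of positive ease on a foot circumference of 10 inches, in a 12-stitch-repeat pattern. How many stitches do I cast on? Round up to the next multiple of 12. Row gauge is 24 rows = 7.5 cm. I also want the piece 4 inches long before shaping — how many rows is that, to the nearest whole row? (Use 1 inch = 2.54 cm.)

Finished = 10 + 2 = 12 inches.
12 inches × 2.54 = 30.48 cm.
19/7.5 = 2.533 sts per cm; 30.48 × 2.533 = 77.22 sts.
Next multiple of 12 → 84.
4 inches = 10.16 cm; × 3.2 = 32.51 → 33 rows.

Cast on 84 stitches; work 33 rows.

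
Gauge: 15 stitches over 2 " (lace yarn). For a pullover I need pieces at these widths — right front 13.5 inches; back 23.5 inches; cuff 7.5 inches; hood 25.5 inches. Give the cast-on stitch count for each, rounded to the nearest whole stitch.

right front 101; back 176; cuff 56; hood 191.

Rate = 15/2 = 7.5 sts per in.
right front: 13.5 × 7.5 = 101.25 → 101.
back: 23.5 × 7.5 = 176.25 → 176.
cuff: 7.5 × 7.5 = 56.25 → 56.
hood: 25.5 × 7.5 = 191.25 → 191.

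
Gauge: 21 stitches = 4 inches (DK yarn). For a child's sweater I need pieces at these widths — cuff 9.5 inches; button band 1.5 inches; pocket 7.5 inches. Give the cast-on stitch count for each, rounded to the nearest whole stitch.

cuff 50; button band 8; pocket 39.

Rate = 21/4 = 5.25 sts per in.
cuff: 9.5 × 5.25 = 49.88 → 50.
button band: 1.5 × 5.25 = 7.88 → 8.
pocket: 7.5 × 5.25 = 39.38 → 39.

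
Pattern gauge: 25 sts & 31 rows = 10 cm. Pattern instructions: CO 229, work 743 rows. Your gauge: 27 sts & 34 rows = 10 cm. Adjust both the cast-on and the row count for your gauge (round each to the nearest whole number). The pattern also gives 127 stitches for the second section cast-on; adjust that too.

Cast on 247 stitches; work 815 rows; second section cast-on 137 stitches.

Stitches: 229 × 27/25 = 247.32 → 247.
Rows: 743 × 34/31 = 814.90 → 815.
second section cast-on: 127 × 27/25 = 137.16 → 137.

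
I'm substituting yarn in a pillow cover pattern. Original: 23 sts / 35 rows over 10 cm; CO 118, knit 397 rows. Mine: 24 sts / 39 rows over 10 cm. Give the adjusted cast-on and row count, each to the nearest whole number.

Cast on 123 stitches; work 442 rows.

Stitches: 118 × 24/23 = 123.13 → 123.
Rows: 397 × 39/35 = 442.37 → 442.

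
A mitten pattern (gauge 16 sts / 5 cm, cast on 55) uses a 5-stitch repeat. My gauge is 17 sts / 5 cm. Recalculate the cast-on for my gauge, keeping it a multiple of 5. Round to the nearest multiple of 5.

CO 60 sts.

55 × 17 / 16 = 58.44.
Nearest multiple of 5: 60.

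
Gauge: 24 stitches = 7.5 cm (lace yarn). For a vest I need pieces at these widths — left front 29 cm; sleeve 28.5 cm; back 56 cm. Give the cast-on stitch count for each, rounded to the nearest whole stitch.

left front 93; sleeve 91; back 179.

Rate = 24/7.5 = 3.2 sts per cm.
left front: 29 × 3.2 = 92.80 → 93.
sleeve: 28.5 × 3.2 = 91.20 → 91.
back: 56 × 3.2 = 179.20 → 179.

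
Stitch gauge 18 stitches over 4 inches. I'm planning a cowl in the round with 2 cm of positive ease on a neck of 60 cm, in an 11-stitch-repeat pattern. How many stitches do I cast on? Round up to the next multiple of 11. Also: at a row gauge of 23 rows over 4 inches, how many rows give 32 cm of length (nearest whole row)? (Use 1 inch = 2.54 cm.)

Cast on 110 stitches; work 72 rows.

Finished = 60 + 2 = 62 cm.
62 cm × 1/2.54 = 24.41 inches.
18/4 = 4.5 sts per in; 24.41 × 4.5 = 109.84 sts.
Next multiple of 11 → 110.
32 cm = 12.60 inches; × 5.75 = 72.44 → 72 rows.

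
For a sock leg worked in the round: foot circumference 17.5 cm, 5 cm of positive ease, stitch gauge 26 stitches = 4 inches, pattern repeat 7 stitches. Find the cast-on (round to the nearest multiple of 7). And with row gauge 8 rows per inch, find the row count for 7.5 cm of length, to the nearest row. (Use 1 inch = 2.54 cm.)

Finished = 17.5 + 5 = 22.5 cm.
22.5 cm × 1/2.54 = 8.86 inches.
26/4 = 6.5 sts per in; 8.86 × 6.5 = 57.58 sts.
Nearest multiple of 7 → 56.
7.5 cm = 2.95 inches; × 8 = 23.62 → 24 rows.

Cast on 56 stitches; work 24 rows.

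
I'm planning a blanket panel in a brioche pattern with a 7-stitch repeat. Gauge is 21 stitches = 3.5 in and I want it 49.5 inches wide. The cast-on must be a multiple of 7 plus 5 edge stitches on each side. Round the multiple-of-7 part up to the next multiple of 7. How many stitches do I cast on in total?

Cast on 297 stitches.

21 / 3.5 = 6 sts per inch.
49.5 × 6 = 297.00 sts.
Less 10 edge sts → 287.00 for the repeat.
Next multiple of 7: 287.
Add back 10 edge sts → 297.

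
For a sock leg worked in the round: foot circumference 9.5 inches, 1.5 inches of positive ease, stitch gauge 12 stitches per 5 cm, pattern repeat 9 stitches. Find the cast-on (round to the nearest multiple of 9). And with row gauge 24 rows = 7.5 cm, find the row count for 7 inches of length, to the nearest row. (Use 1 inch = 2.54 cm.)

Finished = 9.5 + 1.5 = 11 inches.
11 inches × 2.54 = 27.94 cm.
12/5 = 2.4 sts per cm; 27.94 × 2.4 = 67.06 sts.
Nearest multiple of 9 → 63.
7 inches = 17.78 cm; × 3.2 = 56.90 → 57 rows.

Cast on 63 stitches; work 57 rows.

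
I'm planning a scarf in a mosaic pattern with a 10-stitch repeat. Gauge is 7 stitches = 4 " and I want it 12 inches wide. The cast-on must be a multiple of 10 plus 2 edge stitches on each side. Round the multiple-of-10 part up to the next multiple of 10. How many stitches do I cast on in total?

7 / 4 = 1.75 sts per inch.
12 × 1.75 = 21.00 sts.
Less 4 edge sts → 17.00 for the repeat.
Next multiple of 10: 20.
Add back 4 edge sts → 24.

24 stitches.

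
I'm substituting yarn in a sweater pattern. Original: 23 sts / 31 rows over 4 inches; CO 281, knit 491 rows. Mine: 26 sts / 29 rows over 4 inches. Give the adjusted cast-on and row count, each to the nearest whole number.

Cast on 318 stitches; work 459 rows.

Stitches: 281 × 26/23 = 317.65 → 318.
Rows: 491 × 29/31 = 459.32 → 459.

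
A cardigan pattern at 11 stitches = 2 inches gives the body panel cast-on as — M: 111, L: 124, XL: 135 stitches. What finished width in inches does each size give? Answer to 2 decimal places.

M 20.18 inches; L 22.55 inches; XL 24.55 inches.

11/2 = 5.5 sts per in.
M: 111 / 5.5 = 20.182 → 20.18 in.
L: 124 / 5.5 = 22.545 → 22.55 in.
XL: 135 / 5.5 = 24.545 → 24.55 in.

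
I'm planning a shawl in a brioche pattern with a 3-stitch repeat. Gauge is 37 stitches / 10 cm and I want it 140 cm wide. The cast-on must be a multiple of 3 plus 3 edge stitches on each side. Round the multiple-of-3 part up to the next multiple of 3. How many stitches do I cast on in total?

37 / 10 = 3.7 sts per cm.
140 × 3.7 = 518.00 sts.
Less 6 edge sts → 512.00 for the repeat.
Next multiple of 3: 513.
Add back 6 edge sts → 519.

Cast on 519 stitches.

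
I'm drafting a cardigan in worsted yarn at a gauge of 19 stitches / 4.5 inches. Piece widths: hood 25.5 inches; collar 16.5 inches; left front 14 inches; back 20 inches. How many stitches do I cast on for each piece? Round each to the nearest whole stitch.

Rate = 19/4.5 = 4.222 sts per in.
hood: 25.5 × 4.222 = 107.67 → 108.
collar: 16.5 × 4.222 = 69.67 → 70.
left front: 14 × 4.222 = 59.11 → 59.
back: 20 × 4.222 = 84.44 → 84.

hood 108; collar 70; left front 59; back 84.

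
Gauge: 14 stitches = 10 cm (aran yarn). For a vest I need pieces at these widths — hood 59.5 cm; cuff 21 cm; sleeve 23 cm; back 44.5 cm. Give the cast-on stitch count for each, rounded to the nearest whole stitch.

hood 83; cuff 29; sleeve 32; back 62.

Rate = 14/10 = 1.4 sts per cm.
hood: 59.5 × 1.4 = 83.30 → 83.
cuff: 21 × 1.4 = 29.40 → 29.
sleeve: 23 × 1.4 = 32.20 → 32.
back: 44.5 × 1.4 = 62.30 → 62.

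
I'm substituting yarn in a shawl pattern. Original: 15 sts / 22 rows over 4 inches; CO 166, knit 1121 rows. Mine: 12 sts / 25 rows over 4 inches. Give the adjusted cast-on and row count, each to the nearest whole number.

Stitches: 166 × 12/15 = 132.80 → 133.
Rows: 1121 × 25/22 = 1273.86 → 1274.

Cast on 133 stitches; work 1274 rows.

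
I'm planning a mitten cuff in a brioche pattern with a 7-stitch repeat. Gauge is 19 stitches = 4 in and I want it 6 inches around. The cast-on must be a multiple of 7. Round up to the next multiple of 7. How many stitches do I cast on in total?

19 / 4 = 4.75 sts per inch.
6 × 4.75 = 28.50 sts.
Next multiple of 7: 35.

35 stitches.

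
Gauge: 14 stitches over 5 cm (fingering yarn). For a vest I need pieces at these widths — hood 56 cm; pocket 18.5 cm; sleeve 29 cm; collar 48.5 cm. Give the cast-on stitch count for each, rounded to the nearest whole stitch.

Rate = 14/5 = 2.8 sts per cm.
hood: 56 × 2.8 = 156.80 → 157.
pocket: 18.5 × 2.8 = 51.80 → 52.
sleeve: 29 × 2.8 = 81.20 → 81.
collar: 48.5 × 2.8 = 135.80 → 136.

hood 157; pocket 52; sleeve 81; collar 136.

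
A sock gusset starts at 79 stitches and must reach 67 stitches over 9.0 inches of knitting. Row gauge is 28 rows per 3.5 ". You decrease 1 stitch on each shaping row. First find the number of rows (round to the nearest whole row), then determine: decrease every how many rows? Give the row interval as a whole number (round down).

Decrease every 6th row.

Rows = 9.0 × 8 = 72.0 → 72 rows.
Stitches to remove: 12 → 12 shaping rows (at 1 st each).
72 / 12 = 6.00 → every 6 rows.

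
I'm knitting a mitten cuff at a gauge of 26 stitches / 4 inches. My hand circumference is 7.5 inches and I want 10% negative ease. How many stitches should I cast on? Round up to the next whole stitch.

44 stitches.

Finished = 7.5 × 0.90 = 6.75 in.
26 / 4 = 6.5 sts per inch.
6.75 × 6.5 = 43.88 sts.
→ 44 sts.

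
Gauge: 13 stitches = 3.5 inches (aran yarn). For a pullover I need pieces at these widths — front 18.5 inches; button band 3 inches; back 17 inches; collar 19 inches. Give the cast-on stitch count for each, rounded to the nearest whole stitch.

front 69; button band 11; back 63; collar 71.

Rate = 13/3.5 = 3.714 sts per in.
front: 18.5 × 3.714 = 68.71 → 69.
button band: 3 × 3.714 = 11.14 → 11.
back: 17 × 3.714 = 63.14 → 63.
collar: 19 × 3.714 = 70.57 → 71.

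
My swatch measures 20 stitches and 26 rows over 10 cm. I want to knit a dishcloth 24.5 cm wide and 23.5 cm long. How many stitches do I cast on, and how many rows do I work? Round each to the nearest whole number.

Cast on 49 stitches and work 61 rows.

Stitch gauge = 20/10 = 2 sts/cm; 24.5 × 2 = 49.00 → 49 sts.
Row gauge = 26/10 = 2.6 rows/cm; 23.5 × 2.6 = 61.10 → 61 rows.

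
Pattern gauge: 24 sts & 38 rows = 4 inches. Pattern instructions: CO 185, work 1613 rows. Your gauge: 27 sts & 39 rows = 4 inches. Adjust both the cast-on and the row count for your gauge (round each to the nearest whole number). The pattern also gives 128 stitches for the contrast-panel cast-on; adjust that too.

Cast on 208 stitches; work 1655 rows; contrast-panel cast-on 144 stitches.

Stitches: 185 × 27/24 = 208.12 → 208.
Rows: 1613 × 39/38 = 1655.45 → 1655.
contrast-panel cast-on: 128 × 27/24 = 144.00 → 144.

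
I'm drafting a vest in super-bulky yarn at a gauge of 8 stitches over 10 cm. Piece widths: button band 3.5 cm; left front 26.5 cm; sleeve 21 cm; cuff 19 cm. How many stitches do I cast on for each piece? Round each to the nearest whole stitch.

button band 3; left front 21; sleeve 17; cuff 15.

Rate = 8/10 = 0.8 sts per cm.
button band: 3.5 × 0.8 = 2.80 → 3.
left front: 26.5 × 0.8 = 21.20 → 21.
sleeve: 21 × 0.8 = 16.80 → 17.
cuff: 19 × 0.8 = 15.20 → 15.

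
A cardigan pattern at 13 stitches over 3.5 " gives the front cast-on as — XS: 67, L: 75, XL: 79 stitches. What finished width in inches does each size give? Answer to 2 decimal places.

XS 18.04 inches; L 20.19 inches; XL 21.27 inches.

13/3.5 = 3.714 sts per in.
XS: 67 / 3.714 = 18.038 → 18.04 in.
L: 75 / 3.714 = 20.192 → 20.19 in.
XL: 79 / 3.714 = 21.269 → 21.27 in.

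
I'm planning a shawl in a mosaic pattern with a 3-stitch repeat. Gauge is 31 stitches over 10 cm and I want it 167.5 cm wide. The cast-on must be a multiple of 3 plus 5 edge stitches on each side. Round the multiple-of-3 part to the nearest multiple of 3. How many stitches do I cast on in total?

31 / 10 = 3.1 sts per cm.
167.5 × 3.1 = 519.25 sts.
Less 10 edge sts → 509.25 for the repeat.
Nearest multiple of 3: 510.
Add back 10 edge sts → 520.

CO 520 sts.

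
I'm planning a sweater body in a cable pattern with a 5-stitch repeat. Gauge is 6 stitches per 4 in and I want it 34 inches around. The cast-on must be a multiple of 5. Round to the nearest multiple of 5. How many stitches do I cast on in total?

50 stitches.

6 / 4 = 1.5 sts per inch.
34 × 1.5 = 51.00 sts.
Nearest multiple of 5: 50.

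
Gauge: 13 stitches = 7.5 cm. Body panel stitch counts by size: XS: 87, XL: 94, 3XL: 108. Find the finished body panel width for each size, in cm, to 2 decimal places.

XS 50.19 cm; XL 54.23 cm; 3XL 62.31 cm.

13/7.5 = 1.733 sts per cm.
XS: 87 / 1.733 = 50.192 → 50.19 cm.
XL: 94 / 1.733 = 54.231 → 54.23 cm.
3XL: 108 / 1.733 = 62.308 → 62.31 cm.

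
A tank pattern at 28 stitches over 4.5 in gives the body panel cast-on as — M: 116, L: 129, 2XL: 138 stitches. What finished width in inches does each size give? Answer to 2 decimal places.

M 18.64 inches; L 20.73 inches; 2XL 22.18 inches.

28/4.5 = 6.222 sts per in.
M: 116 / 6.222 = 18.643 → 18.64 in.
L: 129 / 6.222 = 20.732 → 20.73 in.
2XL: 138 / 6.222 = 22.179 → 22.18 in.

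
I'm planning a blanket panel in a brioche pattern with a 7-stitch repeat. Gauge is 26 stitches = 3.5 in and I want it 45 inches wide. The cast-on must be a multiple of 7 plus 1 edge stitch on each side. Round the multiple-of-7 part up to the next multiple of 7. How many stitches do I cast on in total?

Cast on 338 stitches.

26 / 3.5 = 7.429 sts per inch.
45 × 7.429 = 334.29 sts.
Less 2 edge sts → 332.29 for the repeat.
Next multiple of 7: 336.
Add back 2 edge sts → 338.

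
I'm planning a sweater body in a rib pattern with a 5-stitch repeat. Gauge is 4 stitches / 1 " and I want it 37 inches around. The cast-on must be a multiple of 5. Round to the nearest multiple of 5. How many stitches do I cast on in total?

4 / 1 = 4 sts per inch.
37 × 4 = 148.00 sts.
Nearest multiple of 5: 150.

CO 150 sts.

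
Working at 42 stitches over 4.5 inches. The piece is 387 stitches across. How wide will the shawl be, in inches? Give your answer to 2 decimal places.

41.46 inches.

42 stitches / 4.5 inch = 9.333 stitches per inch.
387 / 9.333 = 41.464 inches.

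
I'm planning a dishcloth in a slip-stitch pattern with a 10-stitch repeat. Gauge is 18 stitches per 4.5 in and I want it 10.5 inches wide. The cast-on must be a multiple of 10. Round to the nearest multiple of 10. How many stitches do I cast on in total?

18 / 4.5 = 4 sts per inch.
10.5 × 4 = 42.00 sts.
Nearest multiple of 10: 40.

CO 40 sts.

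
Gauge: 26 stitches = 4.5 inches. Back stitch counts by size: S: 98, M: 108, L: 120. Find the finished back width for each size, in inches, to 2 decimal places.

26/4.5 = 5.778 sts per in.
S: 98 / 5.778 = 16.962 → 16.96 in.
M: 108 / 5.778 = 18.692 → 18.69 in.
L: 120 / 5.778 = 20.769 → 20.77 in.

S 16.96 inches; M 18.69 inches; L 20.77 inches.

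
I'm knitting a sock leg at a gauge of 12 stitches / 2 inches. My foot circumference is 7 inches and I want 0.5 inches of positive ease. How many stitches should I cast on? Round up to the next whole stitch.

Finished = 7 + 0.5 = 7.5 in.
12 / 2 = 6 sts per inch.
7.50 × 6 = 45.00 sts.

45 stitches.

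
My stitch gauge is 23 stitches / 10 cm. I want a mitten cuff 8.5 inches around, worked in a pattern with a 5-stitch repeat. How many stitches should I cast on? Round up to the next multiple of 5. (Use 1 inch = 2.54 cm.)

8.5 in = 8.5 × 2.54 = 21.59 cm.
23 / 10 = 2.3 sts/cm.
21.59 × 2.3 = 49.66 sts.
→ 50.

Cast on 50 stitches.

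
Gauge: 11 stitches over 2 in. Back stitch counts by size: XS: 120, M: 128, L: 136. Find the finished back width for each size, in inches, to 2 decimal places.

11/2 = 5.5 sts per in.
XS: 120 / 5.5 = 21.818 → 21.82 in.
M: 128 / 5.5 = 23.273 → 23.27 in.
L: 136 / 5.5 = 24.727 → 24.73 in.

XS 21.82 inches; M 23.27 inches; L 24.73 inches.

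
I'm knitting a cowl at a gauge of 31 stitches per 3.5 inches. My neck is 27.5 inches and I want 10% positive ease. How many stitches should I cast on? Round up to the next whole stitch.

Finished = 27.5 × 1.10 = 30.25 in.
31 / 3.5 = 8.857 sts per inch.
30.25 × 8.857 = 267.93 sts.
→ 268 sts.

Cast on 268 stitches.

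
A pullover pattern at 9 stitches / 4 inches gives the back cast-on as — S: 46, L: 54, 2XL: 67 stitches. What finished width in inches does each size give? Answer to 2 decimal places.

9/4 = 2.25 sts per in.
S: 46 / 2.25 = 20.444 → 20.44 in.
L: 54 / 2.25 = 24.000 → 24.00 in.
2XL: 67 / 2.25 = 29.778 → 29.78 in.

S 20.44 inches; L 24.00 inches; 2XL 29.78 inches.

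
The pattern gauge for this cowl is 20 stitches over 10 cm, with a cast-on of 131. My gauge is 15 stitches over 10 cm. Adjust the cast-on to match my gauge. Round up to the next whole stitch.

Scale factor = 15 / 20 = 0.750.
131 × 15 / 20 = 98.25 sts.
→ 99 sts.

99 stitches.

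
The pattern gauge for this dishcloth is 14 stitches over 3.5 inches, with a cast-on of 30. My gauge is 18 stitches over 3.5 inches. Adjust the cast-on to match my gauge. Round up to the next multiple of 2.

Scale factor = 18 / 14 = 1.286.
30 × 18 / 14 = 38.57 sts.
→ 40 sts.

40 stitches.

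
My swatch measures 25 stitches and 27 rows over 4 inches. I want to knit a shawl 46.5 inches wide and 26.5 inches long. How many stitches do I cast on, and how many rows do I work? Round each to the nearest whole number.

Stitch gauge = 25/4 = 6.25 sts/in; 46.5 × 6.25 = 290.62 → 291 sts.
Row gauge = 27/4 = 6.75 rows/in; 26.5 × 6.75 = 178.88 → 179 rows.

Cast on 291 stitches and work 179 rows.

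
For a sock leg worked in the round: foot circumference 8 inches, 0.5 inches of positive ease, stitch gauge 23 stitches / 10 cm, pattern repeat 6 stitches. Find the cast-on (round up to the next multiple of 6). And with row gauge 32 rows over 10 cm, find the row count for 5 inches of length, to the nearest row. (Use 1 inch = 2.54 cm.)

Finished = 8 + 0.5 = 8.5 inches.
8.5 inches × 2.54 = 21.59 cm.
23/10 = 2.3 sts per cm; 21.59 × 2.3 = 49.66 sts.
Next multiple of 6 → 54.
5 inches = 12.70 cm; × 3.2 = 40.64 → 41 rows.

Cast on 54 stitches; work 41 rows.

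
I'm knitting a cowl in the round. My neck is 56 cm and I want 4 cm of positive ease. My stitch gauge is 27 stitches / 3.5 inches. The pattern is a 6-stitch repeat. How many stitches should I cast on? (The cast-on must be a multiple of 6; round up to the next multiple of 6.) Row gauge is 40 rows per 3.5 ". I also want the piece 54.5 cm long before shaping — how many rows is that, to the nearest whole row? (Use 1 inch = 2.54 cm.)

Finished = 56 + 4 = 60 cm.
60 cm × 1/2.54 = 23.62 inches.
27/3.5 = 7.714 sts per in; 23.62 × 7.714 = 182.23 sts.
Next multiple of 6 → 186.
54.5 cm = 21.46 inches; × 11.429 = 245.22 → 245 rows.

Cast on 186 stitches; work 245 rows.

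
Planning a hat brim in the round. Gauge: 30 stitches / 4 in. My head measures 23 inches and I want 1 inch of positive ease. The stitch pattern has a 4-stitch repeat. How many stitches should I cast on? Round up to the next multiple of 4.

Cast on 180 stitches.

Finished = 23 + 1 = 24 inches.
30 / 4 = 7.5 sts/in.
24 × 7.5 = 180.00 sts.
Next multiple of 4: 180.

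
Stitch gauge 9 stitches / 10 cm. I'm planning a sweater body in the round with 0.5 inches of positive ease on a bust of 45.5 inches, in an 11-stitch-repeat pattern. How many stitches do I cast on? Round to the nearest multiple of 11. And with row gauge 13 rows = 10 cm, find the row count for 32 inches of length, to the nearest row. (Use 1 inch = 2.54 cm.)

Cast on 110 stitches; work 106 rows.

Finished = 45.5 + 0.5 = 46 inches.
46 inches × 2.54 = 116.84 cm.
9/10 = 0.9 sts per cm; 116.84 × 0.9 = 105.16 sts.
Nearest multiple of 11 → 110.
32 inches = 81.28 cm; × 1.3 = 105.66 → 106 rows.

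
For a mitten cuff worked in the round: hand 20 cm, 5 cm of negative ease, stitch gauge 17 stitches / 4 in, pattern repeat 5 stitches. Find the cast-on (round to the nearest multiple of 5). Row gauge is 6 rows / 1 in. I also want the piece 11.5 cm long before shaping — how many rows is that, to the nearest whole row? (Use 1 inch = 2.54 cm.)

Finished = 20 − 5 = 15 cm.
15 cm × 1/2.54 = 5.91 inches.
17/4 = 4.25 sts per in; 5.91 × 4.25 = 25.10 sts.
Nearest multiple of 5 → 25.
11.5 cm = 4.53 inches; × 6 = 27.17 → 27 rows.

Cast on 25 stitches; work 27 rows.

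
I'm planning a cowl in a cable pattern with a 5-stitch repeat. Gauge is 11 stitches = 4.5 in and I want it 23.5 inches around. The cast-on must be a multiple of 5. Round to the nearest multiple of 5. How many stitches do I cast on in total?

CO 55 sts.

11 / 4.5 = 2.444 sts per inch.
23.5 × 2.444 = 57.44 sts.
Nearest multiple of 5: 55.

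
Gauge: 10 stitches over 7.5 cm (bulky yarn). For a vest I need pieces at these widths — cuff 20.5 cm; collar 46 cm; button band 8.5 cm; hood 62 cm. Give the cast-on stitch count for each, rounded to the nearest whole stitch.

Rate = 10/7.5 = 1.333 sts per cm.
cuff: 20.5 × 1.333 = 27.33 → 27.
collar: 46 × 1.333 = 61.33 → 61.
button band: 8.5 × 1.333 = 11.33 → 11.
hood: 62 × 1.333 = 82.67 → 83.

cuff 27; collar 61; button band 11; hood 83.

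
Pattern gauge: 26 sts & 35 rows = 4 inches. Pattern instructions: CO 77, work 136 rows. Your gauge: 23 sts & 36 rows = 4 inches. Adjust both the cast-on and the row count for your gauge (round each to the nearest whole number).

Stitches: 77 × 23/26 = 68.12 → 68.
Rows: 136 × 36/35 = 139.89 → 140.

Cast on 68 stitches; work 140 rows.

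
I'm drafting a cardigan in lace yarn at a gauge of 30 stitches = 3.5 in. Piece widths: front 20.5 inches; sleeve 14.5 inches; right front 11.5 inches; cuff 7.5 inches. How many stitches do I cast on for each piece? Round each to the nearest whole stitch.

front 176; sleeve 124; right front 99; cuff 64.

Rate = 30/3.5 = 8.571 sts per in.
front: 20.5 × 8.571 = 175.71 → 176.
sleeve: 14.5 × 8.571 = 124.29 → 124.
right front: 11.5 × 8.571 = 98.57 → 99.
cuff: 7.5 × 8.571 = 64.29 → 64.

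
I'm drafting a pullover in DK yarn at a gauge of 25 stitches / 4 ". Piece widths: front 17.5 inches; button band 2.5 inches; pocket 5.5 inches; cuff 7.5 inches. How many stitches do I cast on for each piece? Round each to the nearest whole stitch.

front 109; button band 16; pocket 34; cuff 47.

Rate = 25/4 = 6.25 sts per in.
front: 17.5 × 6.25 = 109.38 → 109.
button band: 2.5 × 6.25 = 15.62 → 16.
pocket: 5.5 × 6.25 = 34.38 → 34.
cuff: 7.5 × 6.25 = 46.88 → 47.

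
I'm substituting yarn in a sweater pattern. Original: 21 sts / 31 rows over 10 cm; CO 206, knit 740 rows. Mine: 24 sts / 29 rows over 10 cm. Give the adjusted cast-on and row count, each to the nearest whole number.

Stitches: 206 × 24/21 = 235.43 → 235.
Rows: 740 × 29/31 = 692.26 → 692.

Cast on 235 stitches; work 692 rows.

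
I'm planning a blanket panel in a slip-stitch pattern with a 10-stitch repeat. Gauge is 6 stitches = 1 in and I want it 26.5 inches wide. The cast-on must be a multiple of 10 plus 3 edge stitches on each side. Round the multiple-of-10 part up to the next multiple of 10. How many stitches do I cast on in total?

CO 166 sts.

6 / 1 = 6 sts per inch.
26.5 × 6 = 159.00 sts.
Less 6 edge sts → 153.00 for the repeat.
Next multiple of 10: 160.
Add back 6 edge sts → 166.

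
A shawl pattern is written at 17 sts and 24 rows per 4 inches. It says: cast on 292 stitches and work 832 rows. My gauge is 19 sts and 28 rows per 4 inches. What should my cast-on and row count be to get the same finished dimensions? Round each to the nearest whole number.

Stitches: 292 × 19/17 = 326.35 → 326.
Rows: 832 × 28/24 = 970.67 → 971.

Cast on 326 stitches; work 971 rows.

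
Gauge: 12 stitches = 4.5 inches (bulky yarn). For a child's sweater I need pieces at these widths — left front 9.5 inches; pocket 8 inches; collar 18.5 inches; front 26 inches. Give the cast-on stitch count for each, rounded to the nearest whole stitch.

Rate = 12/4.5 = 2.667 sts per in.
left front: 9.5 × 2.667 = 25.33 → 25.
pocket: 8 × 2.667 = 21.33 → 21.
collar: 18.5 × 2.667 = 49.33 → 49.
front: 26 × 2.667 = 69.33 → 69.

left front 25; pocket 21; collar 49; front 69.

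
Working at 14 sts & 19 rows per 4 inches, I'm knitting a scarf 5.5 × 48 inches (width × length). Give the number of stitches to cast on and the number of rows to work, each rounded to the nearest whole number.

Cast on 19 stitches and work 228 rows.

Stitch gauge = 14/4 = 3.5 sts/in; 5.5 × 3.5 = 19.25 → 19 sts.
Row gauge = 19/4 = 4.75 rows/in; 48 × 4.75 = 228.00 → 228 rows.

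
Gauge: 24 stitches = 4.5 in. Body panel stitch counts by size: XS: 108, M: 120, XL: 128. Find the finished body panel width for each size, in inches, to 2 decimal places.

24/4.5 = 5.333 sts per in.
XS: 108 / 5.333 = 20.250 → 20.25 in.
M: 120 / 5.333 = 22.500 → 22.50 in.
XL: 128 / 5.333 = 24.000 → 24.00 in.

XS 20.25 inches; M 22.50 inches; XL 24.00 inches.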